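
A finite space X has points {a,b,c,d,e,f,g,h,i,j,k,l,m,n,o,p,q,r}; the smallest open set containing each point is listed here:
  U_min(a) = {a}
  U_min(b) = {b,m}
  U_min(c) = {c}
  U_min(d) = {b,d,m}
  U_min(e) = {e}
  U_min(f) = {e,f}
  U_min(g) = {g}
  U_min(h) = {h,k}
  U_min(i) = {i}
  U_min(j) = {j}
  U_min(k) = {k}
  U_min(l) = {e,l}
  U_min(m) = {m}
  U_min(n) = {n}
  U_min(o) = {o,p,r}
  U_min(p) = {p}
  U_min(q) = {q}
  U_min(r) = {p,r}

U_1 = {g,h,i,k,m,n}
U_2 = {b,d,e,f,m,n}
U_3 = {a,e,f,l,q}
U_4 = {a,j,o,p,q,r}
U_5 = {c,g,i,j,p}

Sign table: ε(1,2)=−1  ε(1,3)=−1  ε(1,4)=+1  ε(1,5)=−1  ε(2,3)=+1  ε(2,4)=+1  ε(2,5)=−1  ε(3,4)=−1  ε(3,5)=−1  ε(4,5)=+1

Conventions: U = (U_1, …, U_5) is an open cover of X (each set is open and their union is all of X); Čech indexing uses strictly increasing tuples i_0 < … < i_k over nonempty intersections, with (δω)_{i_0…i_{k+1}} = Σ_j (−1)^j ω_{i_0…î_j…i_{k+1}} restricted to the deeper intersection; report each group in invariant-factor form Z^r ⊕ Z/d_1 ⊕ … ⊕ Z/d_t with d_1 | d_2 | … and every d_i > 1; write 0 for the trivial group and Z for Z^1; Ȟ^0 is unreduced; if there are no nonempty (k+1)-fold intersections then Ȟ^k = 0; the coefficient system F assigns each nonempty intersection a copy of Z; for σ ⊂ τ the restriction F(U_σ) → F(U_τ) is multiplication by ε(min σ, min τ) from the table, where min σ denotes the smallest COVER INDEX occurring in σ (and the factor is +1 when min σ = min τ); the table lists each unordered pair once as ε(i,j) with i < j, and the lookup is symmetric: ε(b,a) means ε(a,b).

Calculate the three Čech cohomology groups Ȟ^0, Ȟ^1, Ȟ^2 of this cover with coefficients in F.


Ȟ^0 = 0, Ȟ^1 = Z/2 and Ȟ^2 = 0

intersection data:
  U12={m,n} U15={g,i} U23={e,f} U34={a,q} U45={j,p}
C dims 5,5; δ0: rk 5, SNF 1^4·2
Ȟ^0 = (5 − 5) − 0 = 0, so Ȟ^0 ≅ 0
Ȟ^1 = (5 − 0) − 5 = 0 plus torsion [2], so Ȟ^1 ≅ Z/2
Ȟ^2 = (0 − 0) − 0 = 0, so Ȟ^2 ≅ 0


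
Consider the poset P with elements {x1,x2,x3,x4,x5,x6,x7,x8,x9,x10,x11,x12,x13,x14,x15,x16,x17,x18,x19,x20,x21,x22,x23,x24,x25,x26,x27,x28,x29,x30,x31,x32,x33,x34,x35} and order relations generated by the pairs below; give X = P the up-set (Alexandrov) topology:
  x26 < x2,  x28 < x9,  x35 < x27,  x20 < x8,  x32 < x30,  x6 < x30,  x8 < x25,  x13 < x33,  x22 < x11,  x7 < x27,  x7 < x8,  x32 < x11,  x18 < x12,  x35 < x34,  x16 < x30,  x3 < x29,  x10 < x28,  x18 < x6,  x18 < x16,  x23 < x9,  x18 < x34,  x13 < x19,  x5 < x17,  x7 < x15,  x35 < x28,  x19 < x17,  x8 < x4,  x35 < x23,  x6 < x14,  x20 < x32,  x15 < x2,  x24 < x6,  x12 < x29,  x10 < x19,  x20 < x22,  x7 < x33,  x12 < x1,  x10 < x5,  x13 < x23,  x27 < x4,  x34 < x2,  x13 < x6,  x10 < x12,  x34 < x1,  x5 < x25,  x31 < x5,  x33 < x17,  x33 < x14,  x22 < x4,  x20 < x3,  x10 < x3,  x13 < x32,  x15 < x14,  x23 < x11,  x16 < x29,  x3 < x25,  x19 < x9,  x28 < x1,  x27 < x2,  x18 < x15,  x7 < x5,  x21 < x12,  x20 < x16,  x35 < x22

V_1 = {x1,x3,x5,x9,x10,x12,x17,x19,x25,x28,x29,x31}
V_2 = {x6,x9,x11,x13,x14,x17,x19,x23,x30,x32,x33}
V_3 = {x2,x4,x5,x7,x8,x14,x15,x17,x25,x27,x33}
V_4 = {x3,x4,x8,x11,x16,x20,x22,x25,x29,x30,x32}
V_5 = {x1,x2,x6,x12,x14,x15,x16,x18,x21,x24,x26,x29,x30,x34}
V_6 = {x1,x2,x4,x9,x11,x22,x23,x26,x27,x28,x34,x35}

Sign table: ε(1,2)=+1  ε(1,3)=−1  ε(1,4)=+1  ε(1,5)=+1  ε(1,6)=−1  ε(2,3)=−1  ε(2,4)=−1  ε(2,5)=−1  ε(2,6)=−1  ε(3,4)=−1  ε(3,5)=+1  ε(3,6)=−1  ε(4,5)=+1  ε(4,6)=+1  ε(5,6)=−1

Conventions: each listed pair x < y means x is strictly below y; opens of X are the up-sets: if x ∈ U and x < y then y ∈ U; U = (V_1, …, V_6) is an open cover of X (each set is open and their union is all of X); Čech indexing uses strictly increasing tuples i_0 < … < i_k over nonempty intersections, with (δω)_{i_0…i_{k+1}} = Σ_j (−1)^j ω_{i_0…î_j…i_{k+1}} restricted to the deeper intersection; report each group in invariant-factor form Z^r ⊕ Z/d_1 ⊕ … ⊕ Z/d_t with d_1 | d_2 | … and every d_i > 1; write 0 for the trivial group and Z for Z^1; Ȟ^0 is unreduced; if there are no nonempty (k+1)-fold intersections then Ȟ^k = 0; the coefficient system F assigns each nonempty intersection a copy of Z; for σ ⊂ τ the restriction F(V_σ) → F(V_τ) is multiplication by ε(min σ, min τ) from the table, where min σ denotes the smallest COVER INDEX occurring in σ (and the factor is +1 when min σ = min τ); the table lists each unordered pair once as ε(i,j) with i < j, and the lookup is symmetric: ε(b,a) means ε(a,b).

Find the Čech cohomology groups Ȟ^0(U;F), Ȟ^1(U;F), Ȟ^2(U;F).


Ȟ^0 ≅ 0,  Ȟ^1 ≅ Z/2,  Ȟ^2 ≅ Z

nonempty overlaps:
  V12={x9,x17,x19} V13={x5,x17,x25} V14={x3,x25,x29} V15={x1,x12,x29} V16={x1,x9,x28} V23={x14,x17,x33} V24={x11,x30,x32} V25={x6,x14,x30} V26={x9,x11,x23} V34={x4,x8,x25} V35={x2,x14,x15} V36={x2,x4,x27} V45={x16,x29,x30} V46={x4,x11,x22} V56={x1,x2,x26,x34}
  V123={x17} V126={x9} V134={x25} V145={x29} V156={x1} V235={x14} V245={x30} V246={x11} V346={x4} V356={x2}
C dims 6,15,10; δ0: rk 6, SNF 1^5·2; δ1: rk 9, SNF 1^9
degree 0: 6−6−0 = 0 → Ȟ^0 ≅ 0
degree 1: 15−9−6 = 0 plus torsion [2] → Ȟ^1 ≅ Z/2
degree 2: 10−0−9 = 1 → Ȟ^2 ≅ Z


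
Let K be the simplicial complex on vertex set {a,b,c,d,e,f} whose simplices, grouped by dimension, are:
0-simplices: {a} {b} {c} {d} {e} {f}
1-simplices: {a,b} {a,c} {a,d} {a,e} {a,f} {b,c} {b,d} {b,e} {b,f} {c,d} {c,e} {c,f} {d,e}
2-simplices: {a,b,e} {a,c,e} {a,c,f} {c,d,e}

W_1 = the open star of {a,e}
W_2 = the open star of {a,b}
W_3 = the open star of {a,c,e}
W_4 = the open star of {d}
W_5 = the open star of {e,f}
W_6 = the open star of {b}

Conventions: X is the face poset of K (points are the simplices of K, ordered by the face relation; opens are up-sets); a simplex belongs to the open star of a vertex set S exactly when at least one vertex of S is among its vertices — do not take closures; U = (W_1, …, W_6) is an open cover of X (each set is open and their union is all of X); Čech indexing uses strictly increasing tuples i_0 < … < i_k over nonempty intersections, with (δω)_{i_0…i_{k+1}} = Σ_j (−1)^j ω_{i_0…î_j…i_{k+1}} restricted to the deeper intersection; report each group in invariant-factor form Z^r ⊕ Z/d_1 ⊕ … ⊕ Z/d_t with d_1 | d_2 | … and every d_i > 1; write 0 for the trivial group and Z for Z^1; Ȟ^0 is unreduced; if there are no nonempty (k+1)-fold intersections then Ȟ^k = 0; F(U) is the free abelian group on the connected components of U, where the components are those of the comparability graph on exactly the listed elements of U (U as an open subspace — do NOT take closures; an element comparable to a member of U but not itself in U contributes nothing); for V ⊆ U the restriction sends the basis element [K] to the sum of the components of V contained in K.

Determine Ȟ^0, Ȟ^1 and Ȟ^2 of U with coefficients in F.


nerve of the cover:
  W1={{a},{e},{a,b},{a,c},{a,d},{a,e},{a,f},{b,e},{c,e},{d,e},{a,b,e},{a,c,e},{a,c,f},{c,d,e}} W2={{a},{b},{a,b},{a,c},{a,d},{a,e},{a,f},{b,c},{b,d},{b,e},{b,f},{a,b,e},{a,c,e},{a,c,f}} W3={{a},{c},{e},{a,b},{a,c},{a,d},{a,e},{a,f},{b,c},{b,e},{c,d},{c,e},{c,f},{d,e},{a,b,e},{a,c,e},{a,c,f},{c,d,e}} W4={{d},{a,d},{b,d},{c,d},{d,e},{c,d,e}} W5={{e},{f},{a,e},{a,f},{b,e},{b,f},{c,e},{c,f},{d,e},{a,b,e},{a,c,e},{a,c,f},{c,d,e}} W6={{b},{a,b},{b,c},{b,d},{b,e},{b,f},{a,b,e}}
  W12={{a},{a,b},{a,c},{a,d},{a,e},{a,f},{b,e},{a,b,e},{a,c,e},{a,c,f}} W13={{a},{e},{a,b},{a,c},{a,d},{a,e},{a,f},{b,e},{c,e},{d,e},{a,b,e},{a,c,e},{a,c,f},{c,d,e}} W14={{a,d},{d,e},{c,d,e}} W15={{e},{a,e},{a,f},{b,e},{c,e},{d,e},{a,b,e},{a,c,e},{a,c,f},{c,d,e}} W16={{a,b},{b,e},{a,b,e}} W23={{a},{a,b},{a,c},{a,d},{a,e},{a,f},{b,c},{b,e},{a,b,e},{a,c,e},{a,c,f}} W24={{a,d},{b,d}} W25={{a,e},{a,f},{b,e},{b,f},{a,b,e},{a,c,e},{a,c,f}} W26={{b},{a,b},{b,c},{b,d},{b,e},{b,f},{a,b,e}} W34={{a,d},{c,d},{d,e},{c,d,e}} W35={{e},{a,e},{a,f},{b,e},{c,e},{c,f},{d,e},{a,b,e},{a,c,e},{a,c,f},{c,d,e}} W36={{a,b},{b,c},{b,e},{a,b,e}} W45={{d,e},{c,d,e}} W46={{b,d}} W56={{b,e},{b,f},{a,b,e}}
  W123={{a},{a,b},{a,c},{a,d},{a,e},{a,f},{b,e},{a,b,e},{a,c,e},{a,c,f}} W124={{a,d}} W125={{a,e},{a,f},{b,e},{a,b,e},{a,c,e},{a,c,f}} W126={{a,b},{b,e},{a,b,e}} W134={{a,d},{d,e},{c,d,e}} W135={{e},{a,e},{a,f},{b,e},{c,e},{d,e},{a,b,e},{a,c,e},{a,c,f},{c,d,e}} W136={{a,b},{b,e},{a,b,e}} W145={{d,e},{c,d,e}} W156={{b,e},{a,b,e}} W234={{a,d}} W235={{a,e},{a,f},{b,e},{a,b,e},{a,c,e},{a,c,f}} W236={{a,b},{b,c},{b,e},{a,b,e}} W246={{b,d}} W256={{b,e},{b,f},{a,b,e}} W345={{d,e},{c,d,e}} W356={{b,e},{a,b,e}}
  W1234={{a,d}} W1235={{a,e},{a,f},{b,e},{a,b,e},{a,c,e},{a,c,f}} W1236={{a,b},{b,e},{a,b,e}} W1256={{b,e},{a,b,e}} W1345={{d,e},{c,d,e}} W1356={{b,e},{a,b,e}} W2356={{b,e},{a,b,e}}
  W12356={{b,e},{a,b,e}}
components per intersection:
  W1: {{a},{e},{a,b},{a,c},{a,d},{a,e},{a,f},{b,e},{c,e},{d,e},{a,b,e},{a,c,e},{a,c,f},{c,d,e}}
  W2: {{a},{b},{a,b},{a,c},{a,d},{a,e},{a,f},{b,c},{b,d},{b,e},{b,f},{a,b,e},{a,c,e},{a,c,f}}
  W3: {{a},{c},{e},{a,b},{a,c},{a,d},{a,e},{a,f},{b,c},{b,e},{c,d},{c,e},{c,f},{d,e},{a,b,e},{a,c,e},{a,c,f},{c,d,e}}
  W4: {{d},{a,d},{b,d},{c,d},{d,e},{c,d,e}}
  W5: {{e},{a,e},{b,e},{c,e},{d,e},{a,b,e},{a,c,e},{c,d,e}} {{f},{a,f},{b,f},{c,f},{a,c,f}}
  W6: {{b},{a,b},{b,c},{b,d},{b,e},{b,f},{a,b,e}}
  W12: {{a},{a,b},{a,c},{a,d},{a,e},{a,f},{b,e},{a,b,e},{a,c,e},{a,c,f}}
  W13: {{a},{e},{a,b},{a,c},{a,d},{a,e},{a,f},{b,e},{c,e},{d,e},{a,b,e},{a,c,e},{a,c,f},{c,d,e}}
  W14: {{a,d}} {{d,e},{c,d,e}}
  W15: {{e},{a,e},{b,e},{c,e},{d,e},{a,b,e},{a,c,e},{c,d,e}} {{a,f},{a,c,f}}
  W16: {{a,b},{b,e},{a,b,e}}
  W23: {{a},{a,b},{a,c},{a,d},{a,e},{a,f},{b,e},{a,b,e},{a,c,e},{a,c,f}} {{b,c}}
  W24: {{a,d}} {{b,d}}
  W25: {{a,e},{b,e},{a,b,e},{a,c,e}} {{a,f},{a,c,f}} {{b,f}}
  W26: {{b},{a,b},{b,c},{b,d},{b,e},{b,f},{a,b,e}}
  W34: {{a,d}} {{c,d},{d,e},{c,d,e}}
  W35: {{e},{a,e},{b,e},{c,e},{d,e},{a,b,e},{a,c,e},{c,d,e}} {{a,f},{c,f},{a,c,f}}
  W36: {{a,b},{b,e},{a,b,e}} {{b,c}}
  W45: {{d,e},{c,d,e}}
  W46: {{b,d}}
  W56: {{b,e},{a,b,e}} {{b,f}}
  W123: {{a},{a,b},{a,c},{a,d},{a,e},{a,f},{b,e},{a,b,e},{a,c,e},{a,c,f}}
  W124: {{a,d}}
  W125: {{a,e},{b,e},{a,b,e},{a,c,e}} {{a,f},{a,c,f}}
  W126: {{a,b},{b,e},{a,b,e}}
  W134: {{a,d}} {{d,e},{c,d,e}}
  W135: {{e},{a,e},{b,e},{c,e},{d,e},{a,b,e},{a,c,e},{c,d,e}} {{a,f},{a,c,f}}
  W136: {{a,b},{b,e},{a,b,e}}
  W145: {{d,e},{c,d,e}}
  W156: {{b,e},{a,b,e}}
  W234: {{a,d}}
  W235: {{a,e},{b,e},{a,b,e},{a,c,e}} {{a,f},{a,c,f}}
  W236: {{a,b},{b,e},{a,b,e}} {{b,c}}
  W246: {{b,d}}
  W256: {{b,e},{a,b,e}} {{b,f}}
  W345: {{d,e},{c,d,e}}
  W356: {{b,e},{a,b,e}}
  W1234: {{a,d}}
  W1235: {{a,e},{b,e},{a,b,e},{a,c,e}} {{a,f},{a,c,f}}
  W1236: {{a,b},{b,e},{a,b,e}}
  W1256: {{b,e},{a,b,e}}
  W1345: {{d,e},{c,d,e}}
  W1356: {{b,e},{a,b,e}}
  W2356: {{b,e},{a,b,e}}
  W12356: {{b,e},{a,b,e}}
C dims 7,25,22,8; δ0: rk 6, SNF 1^6; δ1: rk 15, SNF 1^15; δ2: rk 7, SNF 1^7
Ȟ^0 = (7 − 6) − 0 = 1, so Ȟ^0 ≅ Z
Ȟ^1 = (25 − 15) − 6 = 4, so Ȟ^1 ≅ Z^4
Ȟ^2 = (22 − 7) − 15 = 0, so Ȟ^2 ≅ 0

Ȟ^0 = Z, Ȟ^1 = Z^4 and Ȟ^2 = 0


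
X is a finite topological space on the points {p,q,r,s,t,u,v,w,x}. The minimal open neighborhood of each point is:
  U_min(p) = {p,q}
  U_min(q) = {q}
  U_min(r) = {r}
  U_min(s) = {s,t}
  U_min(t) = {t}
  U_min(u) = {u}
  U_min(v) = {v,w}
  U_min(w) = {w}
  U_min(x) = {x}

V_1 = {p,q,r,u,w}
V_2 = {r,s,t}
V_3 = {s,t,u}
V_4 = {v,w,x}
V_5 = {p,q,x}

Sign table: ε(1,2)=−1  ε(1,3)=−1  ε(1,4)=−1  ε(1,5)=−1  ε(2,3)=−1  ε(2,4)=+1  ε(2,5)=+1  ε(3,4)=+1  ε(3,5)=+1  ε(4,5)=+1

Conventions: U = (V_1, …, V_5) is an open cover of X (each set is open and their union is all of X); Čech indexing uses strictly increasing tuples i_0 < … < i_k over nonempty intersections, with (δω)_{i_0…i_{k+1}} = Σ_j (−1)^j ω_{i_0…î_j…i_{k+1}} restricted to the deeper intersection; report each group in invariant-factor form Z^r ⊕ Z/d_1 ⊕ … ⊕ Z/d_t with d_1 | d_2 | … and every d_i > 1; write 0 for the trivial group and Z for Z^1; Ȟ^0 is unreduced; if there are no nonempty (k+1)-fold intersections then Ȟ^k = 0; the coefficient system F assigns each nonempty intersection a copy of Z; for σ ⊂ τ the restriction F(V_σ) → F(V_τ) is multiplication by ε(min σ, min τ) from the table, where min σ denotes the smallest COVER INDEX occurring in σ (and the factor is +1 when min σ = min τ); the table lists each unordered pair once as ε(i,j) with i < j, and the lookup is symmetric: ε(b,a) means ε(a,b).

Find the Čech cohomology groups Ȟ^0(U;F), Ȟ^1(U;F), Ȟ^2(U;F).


nonempty intersections:
  V12={r} V13={u} V14={w} V15={p,q} V23={s,t} V45={x}
C dims 5,6; δ0: rk 5, SNF 1^4·2
Ȟ^0: (5−5)−0=0 ⇒ 0
Ȟ^1: (6−0)−5=1 plus torsion [2] ⇒ Z ⊕ Z/2
Ȟ^2: (0−0)−0=0 ⇒ 0

Ȟ^0(U;F) ≅ 0, Ȟ^1(U;F) ≅ Z ⊕ Z/2, Ȟ^2(U;F) ≅ 0


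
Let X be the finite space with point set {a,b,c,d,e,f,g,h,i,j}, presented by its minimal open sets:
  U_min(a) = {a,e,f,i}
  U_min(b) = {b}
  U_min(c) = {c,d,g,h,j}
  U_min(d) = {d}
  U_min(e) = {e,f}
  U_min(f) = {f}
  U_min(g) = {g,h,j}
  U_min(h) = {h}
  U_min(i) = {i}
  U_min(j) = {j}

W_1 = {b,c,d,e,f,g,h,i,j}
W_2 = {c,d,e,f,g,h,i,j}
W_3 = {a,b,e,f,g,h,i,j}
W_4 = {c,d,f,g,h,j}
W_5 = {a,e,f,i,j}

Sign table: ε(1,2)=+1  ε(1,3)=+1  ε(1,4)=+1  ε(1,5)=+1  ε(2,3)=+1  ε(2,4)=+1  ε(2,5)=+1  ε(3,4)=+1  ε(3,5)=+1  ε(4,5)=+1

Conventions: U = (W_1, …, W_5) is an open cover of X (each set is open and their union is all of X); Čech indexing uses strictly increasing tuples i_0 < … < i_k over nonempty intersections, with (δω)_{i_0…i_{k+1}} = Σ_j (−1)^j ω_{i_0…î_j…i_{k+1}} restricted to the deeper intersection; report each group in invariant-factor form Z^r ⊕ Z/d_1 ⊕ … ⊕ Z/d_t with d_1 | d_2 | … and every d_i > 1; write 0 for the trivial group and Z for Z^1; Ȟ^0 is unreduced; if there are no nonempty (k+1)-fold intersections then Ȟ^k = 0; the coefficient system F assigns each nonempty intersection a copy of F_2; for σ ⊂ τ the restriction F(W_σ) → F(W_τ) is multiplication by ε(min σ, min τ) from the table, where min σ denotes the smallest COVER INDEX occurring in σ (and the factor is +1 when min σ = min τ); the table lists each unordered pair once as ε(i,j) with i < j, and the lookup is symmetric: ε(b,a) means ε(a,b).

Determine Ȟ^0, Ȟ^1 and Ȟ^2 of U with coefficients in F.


Ȟ^0 = Z/2,  Ȟ^1 = 0,  Ȟ^2 = 0

nerve simplices:
  W12={c,d,e,f,g,h,i,j} W13={b,e,f,g,h,i,j} W14={c,d,f,g,h,j} W15={e,f,i,j} W23={e,f,g,h,i,j} W24={c,d,f,g,h,j} W25={e,f,i,j} W34={f,g,h,j} W35={a,e,f,i,j} W45={f,j}
  W123={e,f,g,h,i,j} W124={c,d,f,g,h,j} W125={e,f,i,j} W134={f,g,h,j} W135={e,f,i,j} W145={f,j} W234={f,g,h,j} W235={e,f,i,j} W245={f,j} W345={f,j}
  W1234={f,g,h,j} W1235={e,f,i,j} W1245={f,j} W1345={f,j} W2345={f,j}
  W12345={f,j}
C dims 5,10,10,5; δ0: rk_F2 4; δ1: rk_F2 6; δ2: rk_F2 4
degree 0: 5−4−0 = 1 → Ȟ^0 ≅ Z/2
degree 1: 10−6−4 = 0 → Ȟ^1 ≅ 0
degree 2: 10−4−6 = 0 → Ȟ^2 ≅ 0


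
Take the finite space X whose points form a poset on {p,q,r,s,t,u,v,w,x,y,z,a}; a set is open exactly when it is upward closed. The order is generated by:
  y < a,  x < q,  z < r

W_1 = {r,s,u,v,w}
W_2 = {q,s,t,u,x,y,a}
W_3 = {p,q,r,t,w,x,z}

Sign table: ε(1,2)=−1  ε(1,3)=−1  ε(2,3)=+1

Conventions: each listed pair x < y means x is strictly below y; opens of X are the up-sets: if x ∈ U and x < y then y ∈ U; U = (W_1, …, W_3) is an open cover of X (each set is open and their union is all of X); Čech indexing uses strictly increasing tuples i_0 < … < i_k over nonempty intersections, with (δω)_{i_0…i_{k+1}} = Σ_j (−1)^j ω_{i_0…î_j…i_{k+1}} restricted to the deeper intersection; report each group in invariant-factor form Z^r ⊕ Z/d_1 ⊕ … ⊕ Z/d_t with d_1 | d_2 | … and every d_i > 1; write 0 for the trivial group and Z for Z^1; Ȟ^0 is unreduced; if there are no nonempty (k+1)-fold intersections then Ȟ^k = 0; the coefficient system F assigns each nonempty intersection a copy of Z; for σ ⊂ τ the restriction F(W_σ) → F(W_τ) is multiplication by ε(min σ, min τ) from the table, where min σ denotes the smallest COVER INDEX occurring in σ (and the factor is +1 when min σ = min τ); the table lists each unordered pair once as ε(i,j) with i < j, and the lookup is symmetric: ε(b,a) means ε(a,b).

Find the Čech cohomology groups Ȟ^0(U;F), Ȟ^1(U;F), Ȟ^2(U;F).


Ȟ^0 = Z; Ȟ^1 = Z; Ȟ^2 = 0

intersection data:
  W12={s,u} W13={r,w} W23={q,t,x}
C dims 3,3; δ0: rk 2, SNF 1^2
Ȟ^0 = (3 − 2) − 0 = 1, so Ȟ^0 ≅ Z
Ȟ^1 = (3 − 0) − 2 = 1, so Ȟ^1 ≅ Z
Ȟ^2 = (0 − 0) − 0 = 0, so Ȟ^2 ≅ 0


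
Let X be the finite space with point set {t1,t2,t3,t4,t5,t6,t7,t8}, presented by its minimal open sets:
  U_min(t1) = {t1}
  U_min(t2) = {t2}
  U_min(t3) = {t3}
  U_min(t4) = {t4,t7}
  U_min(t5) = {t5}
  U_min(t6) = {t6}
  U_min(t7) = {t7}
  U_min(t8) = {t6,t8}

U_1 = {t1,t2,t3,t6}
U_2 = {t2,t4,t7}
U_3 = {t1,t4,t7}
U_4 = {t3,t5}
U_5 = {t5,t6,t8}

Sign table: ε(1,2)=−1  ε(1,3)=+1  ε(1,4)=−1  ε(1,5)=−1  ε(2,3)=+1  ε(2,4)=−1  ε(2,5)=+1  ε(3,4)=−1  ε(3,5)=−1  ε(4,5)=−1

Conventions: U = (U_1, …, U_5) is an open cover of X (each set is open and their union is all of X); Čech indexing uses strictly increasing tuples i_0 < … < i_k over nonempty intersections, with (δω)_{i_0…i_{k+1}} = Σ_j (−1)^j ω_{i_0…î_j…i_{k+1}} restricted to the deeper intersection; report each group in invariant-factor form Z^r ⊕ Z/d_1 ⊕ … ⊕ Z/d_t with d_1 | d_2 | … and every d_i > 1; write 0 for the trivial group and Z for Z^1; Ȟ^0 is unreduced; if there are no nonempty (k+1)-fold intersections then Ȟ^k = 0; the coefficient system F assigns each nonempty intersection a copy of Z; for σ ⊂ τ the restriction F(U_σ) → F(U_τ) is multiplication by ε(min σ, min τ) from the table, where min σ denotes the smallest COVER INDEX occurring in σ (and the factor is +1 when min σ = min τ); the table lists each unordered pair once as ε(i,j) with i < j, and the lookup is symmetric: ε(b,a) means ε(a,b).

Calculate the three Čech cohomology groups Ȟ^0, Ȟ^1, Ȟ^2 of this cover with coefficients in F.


nonempty intersections:
  U12={t2} U13={t1} U14={t3} U15={t6} U23={t4,t7} U45={t5}
C dims 5,6; δ0: rk 5, SNF 1^4·2
Ȟ^0: (5−5)−0=0 ⇒ 0
Ȟ^1: (6−0)−5=1 plus torsion [2] ⇒ Z ⊕ Z/2
Ȟ^2: (0−0)−0=0 ⇒ 0

Ȟ^0 ≅ 0, Ȟ^1 ≅ Z ⊕ Z/2, Ȟ^2 ≅ 0


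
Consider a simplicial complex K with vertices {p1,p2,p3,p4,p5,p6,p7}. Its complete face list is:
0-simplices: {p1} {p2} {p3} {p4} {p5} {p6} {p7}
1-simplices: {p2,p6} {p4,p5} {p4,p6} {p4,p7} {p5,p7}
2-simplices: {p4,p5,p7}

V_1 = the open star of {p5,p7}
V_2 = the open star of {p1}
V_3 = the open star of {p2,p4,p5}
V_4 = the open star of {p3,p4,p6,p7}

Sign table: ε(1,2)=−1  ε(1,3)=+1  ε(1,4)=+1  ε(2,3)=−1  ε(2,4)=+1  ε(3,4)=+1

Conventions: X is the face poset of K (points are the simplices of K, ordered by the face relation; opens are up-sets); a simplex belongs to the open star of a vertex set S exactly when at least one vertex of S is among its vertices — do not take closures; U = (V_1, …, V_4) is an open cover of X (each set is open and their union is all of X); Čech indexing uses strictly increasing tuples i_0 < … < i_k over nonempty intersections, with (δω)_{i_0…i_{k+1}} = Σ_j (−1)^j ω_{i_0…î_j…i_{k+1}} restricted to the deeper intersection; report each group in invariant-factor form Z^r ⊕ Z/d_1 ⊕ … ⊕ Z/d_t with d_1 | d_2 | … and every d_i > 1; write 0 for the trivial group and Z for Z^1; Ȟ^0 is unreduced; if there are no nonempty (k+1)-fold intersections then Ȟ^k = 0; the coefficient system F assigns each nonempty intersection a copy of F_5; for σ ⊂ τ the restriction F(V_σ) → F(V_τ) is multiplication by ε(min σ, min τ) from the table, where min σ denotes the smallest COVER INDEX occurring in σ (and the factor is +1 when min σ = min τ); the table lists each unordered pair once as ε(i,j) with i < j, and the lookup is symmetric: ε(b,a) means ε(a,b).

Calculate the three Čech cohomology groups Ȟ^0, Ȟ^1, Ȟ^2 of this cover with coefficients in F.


Ȟ^0 = Z/5 ⊕ Z/5, Ȟ^1 = 0 and Ȟ^2 = 0

intersection data:
  V1={{p5},{p7},{p4,p5},{p4,p7},{p5,p7},{p4,p5,p7}} V2={{p1}} V3={{p2},{p4},{p5},{p2,p6},{p4,p5},{p4,p6},{p4,p7},{p5,p7},{p4,p5,p7}} V4={{p3},{p4},{p6},{p7},{p2,p6},{p4,p5},{p4,p6},{p4,p7},{p5,p7},{p4,p5,p7}}
  V13={{p5},{p4,p5},{p4,p7},{p5,p7},{p4,p5,p7}} V14={{p7},{p4,p5},{p4,p7},{p5,p7},{p4,p5,p7}} V34={{p4},{p2,p6},{p4,p5},{p4,p6},{p4,p7},{p5,p7},{p4,p5,p7}}
  V134={{p4,p5},{p4,p7},{p5,p7},{p4,p5,p7}}
C dims 4,3,1; δ0: rk_F5 2; δ1: rk_F5 1
Ȟ^0 = (4 − 2) − 0 = 2, so Ȟ^0 ≅ Z/5 ⊕ Z/5
Ȟ^1 = (3 − 1) − 2 = 0, so Ȟ^1 ≅ 0
Ȟ^2 = (1 − 0) − 1 = 0, so Ȟ^2 ≅ 0


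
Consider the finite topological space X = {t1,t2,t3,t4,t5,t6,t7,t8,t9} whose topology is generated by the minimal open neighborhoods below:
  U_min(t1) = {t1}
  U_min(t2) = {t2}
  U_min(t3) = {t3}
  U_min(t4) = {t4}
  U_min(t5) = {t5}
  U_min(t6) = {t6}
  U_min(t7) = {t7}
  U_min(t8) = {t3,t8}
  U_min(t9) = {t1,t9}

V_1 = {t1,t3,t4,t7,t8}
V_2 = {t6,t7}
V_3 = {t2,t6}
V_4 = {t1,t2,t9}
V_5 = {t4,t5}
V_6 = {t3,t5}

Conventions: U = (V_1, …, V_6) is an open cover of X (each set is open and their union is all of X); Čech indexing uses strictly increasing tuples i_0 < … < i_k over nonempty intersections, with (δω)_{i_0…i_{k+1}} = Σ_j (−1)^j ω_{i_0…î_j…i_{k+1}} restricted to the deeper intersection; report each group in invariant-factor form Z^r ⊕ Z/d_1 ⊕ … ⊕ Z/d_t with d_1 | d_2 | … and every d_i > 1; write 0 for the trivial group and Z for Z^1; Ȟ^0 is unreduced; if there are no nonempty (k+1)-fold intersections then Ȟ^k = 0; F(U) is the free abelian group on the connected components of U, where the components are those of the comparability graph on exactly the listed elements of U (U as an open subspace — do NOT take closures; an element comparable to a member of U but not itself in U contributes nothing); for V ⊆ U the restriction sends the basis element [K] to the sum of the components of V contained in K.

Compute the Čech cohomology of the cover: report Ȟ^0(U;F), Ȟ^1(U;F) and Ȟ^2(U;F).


nerve of the cover:
  V12={t7} V14={t1} V15={t4} V16={t3} V23={t6} V34={t2} V56={t5}
components per intersection:
  V1: {t1} {t3,t8} {t4} {t7}
  V2: {t6} {t7}
  V3: {t2} {t6}
  V4: {t1,t9} {t2}
  V5: {t4} {t5}
  V6: {t3} {t5}
  V12: {t7}
  V14: {t1}
  V15: {t4}
  V16: {t3}
  V23: {t6}
  V34: {t2}
  V56: {t5}
C dims 14,7; δ0: rk 7, SNF 1^7
Ȟ^0 = (14 − 7) − 0 = 7, so Ȟ^0 ≅ Z^7
Ȟ^1 = (7 − 0) − 7 = 0, so Ȟ^1 ≅ 0
Ȟ^2 = (0 − 0) − 0 = 0, so Ȟ^2 ≅ 0

Ȟ^0(U;F) ≅ Z^7; Ȟ^1(U;F) ≅ 0; Ȟ^2(U;F) ≅ 0


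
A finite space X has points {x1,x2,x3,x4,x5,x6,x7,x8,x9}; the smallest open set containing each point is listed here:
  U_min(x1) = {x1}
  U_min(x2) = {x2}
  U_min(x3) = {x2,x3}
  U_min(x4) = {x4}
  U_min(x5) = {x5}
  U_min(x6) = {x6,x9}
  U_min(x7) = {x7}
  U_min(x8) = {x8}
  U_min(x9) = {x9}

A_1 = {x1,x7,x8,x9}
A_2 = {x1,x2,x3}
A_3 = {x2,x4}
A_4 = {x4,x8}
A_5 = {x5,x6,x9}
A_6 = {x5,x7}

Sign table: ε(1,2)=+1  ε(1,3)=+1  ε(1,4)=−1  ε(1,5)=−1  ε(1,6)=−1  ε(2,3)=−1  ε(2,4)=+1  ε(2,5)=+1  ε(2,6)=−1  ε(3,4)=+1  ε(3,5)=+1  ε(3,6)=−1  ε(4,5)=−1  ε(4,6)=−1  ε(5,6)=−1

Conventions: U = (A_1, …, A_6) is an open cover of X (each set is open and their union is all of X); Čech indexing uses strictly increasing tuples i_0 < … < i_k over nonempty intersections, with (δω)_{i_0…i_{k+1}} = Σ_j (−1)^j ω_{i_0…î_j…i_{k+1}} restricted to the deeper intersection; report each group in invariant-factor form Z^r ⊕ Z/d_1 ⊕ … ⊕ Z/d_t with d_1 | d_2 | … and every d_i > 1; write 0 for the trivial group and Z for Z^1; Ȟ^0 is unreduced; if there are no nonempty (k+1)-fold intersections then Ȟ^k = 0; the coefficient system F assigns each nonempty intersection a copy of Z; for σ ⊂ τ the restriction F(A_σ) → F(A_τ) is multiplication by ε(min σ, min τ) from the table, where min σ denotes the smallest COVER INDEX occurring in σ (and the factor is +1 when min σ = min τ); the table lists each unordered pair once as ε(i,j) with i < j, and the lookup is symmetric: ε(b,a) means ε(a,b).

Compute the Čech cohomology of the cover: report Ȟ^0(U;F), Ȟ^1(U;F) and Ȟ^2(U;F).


nerve of the cover:
  A12={x1} A14={x8} A15={x9} A16={x7} A23={x2} A34={x4} A56={x5}
C dims 6,7; δ0: rk 6, SNF 1^5·2
Ȟ^0 = (6 − 6) − 0 = 0, so Ȟ^0 ≅ 0
Ȟ^1 = (7 − 0) − 6 = 1 plus torsion [2], so Ȟ^1 ≅ Z ⊕ Z/2
Ȟ^2 = (0 − 0) − 0 = 0, so Ȟ^2 ≅ 0

Ȟ^0 ≅ 0, Ȟ^1 ≅ Z ⊕ Z/2 and Ȟ^2 ≅ 0


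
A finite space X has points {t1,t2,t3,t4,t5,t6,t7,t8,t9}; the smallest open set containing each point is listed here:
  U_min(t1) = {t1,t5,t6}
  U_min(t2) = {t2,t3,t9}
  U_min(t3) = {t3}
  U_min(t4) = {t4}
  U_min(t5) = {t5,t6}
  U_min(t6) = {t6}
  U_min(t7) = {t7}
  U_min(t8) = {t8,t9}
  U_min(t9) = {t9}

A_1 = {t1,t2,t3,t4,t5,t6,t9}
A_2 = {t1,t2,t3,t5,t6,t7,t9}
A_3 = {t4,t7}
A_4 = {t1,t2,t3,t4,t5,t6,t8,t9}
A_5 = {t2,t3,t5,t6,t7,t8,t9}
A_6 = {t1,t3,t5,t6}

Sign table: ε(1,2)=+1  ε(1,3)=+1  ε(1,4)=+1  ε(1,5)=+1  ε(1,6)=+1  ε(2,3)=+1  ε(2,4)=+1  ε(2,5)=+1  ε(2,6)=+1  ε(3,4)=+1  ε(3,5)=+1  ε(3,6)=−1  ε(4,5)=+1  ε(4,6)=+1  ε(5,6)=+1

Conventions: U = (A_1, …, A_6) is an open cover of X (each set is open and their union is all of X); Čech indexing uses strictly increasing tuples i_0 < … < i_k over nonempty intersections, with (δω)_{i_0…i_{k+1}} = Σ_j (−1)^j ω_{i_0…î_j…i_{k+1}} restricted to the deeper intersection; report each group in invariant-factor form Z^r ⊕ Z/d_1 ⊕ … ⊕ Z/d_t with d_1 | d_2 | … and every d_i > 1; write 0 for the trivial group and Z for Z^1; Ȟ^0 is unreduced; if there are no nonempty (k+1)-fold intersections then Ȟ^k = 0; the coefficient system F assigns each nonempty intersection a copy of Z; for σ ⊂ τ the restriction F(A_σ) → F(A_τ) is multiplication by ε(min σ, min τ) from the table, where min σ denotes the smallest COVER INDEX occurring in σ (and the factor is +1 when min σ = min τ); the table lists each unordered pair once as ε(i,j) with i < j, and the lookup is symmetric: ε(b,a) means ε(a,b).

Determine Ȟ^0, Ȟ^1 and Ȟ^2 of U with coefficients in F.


nonempty overlaps:
  A12={t1,t2,t3,t5,t6,t9} A13={t4} A14={t1,t2,t3,t4,t5,t6,t9} A15={t2,t3,t5,t6,t9} A16={t1,t3,t5,t6} A23={t7} A24={t1,t2,t3,t5,t6,t9} A25={t2,t3,t5,t6,t7,t9} A26={t1,t3,t5,t6} A34={t4} A35={t7} A45={t2,t3,t5,t6,t8,t9} A46={t1,t3,t5,t6} A56={t3,t5,t6}
  A124={t1,t2,t3,t5,t6,t9} A125={t2,t3,t5,t6,t9} A126={t1,t3,t5,t6} A134={t4} A145={t2,t3,t5,t6,t9} A146={t1,t3,t5,t6} A156={t3,t5,t6} A235={t7} A245={t2,t3,t5,t6,t9} A246={t1,t3,t5,t6} A256={t3,t5,t6} A456={t3,t5,t6}
  A1245={t2,t3,t5,t6,t9} A1246={t1,t3,t5,t6} A1256={t3,t5,t6} A1456={t3,t5,t6} A2456={t3,t5,t6}
  A12456={t3,t5,t6}
C dims 6,14,12,5; δ0: rk 5, SNF 1^5; δ1: rk 8, SNF 1^8; δ2: rk 4, SNF 1^4
degree 0: 6−5−0 = 1 → Ȟ^0 ≅ Z
degree 1: 14−8−5 = 1 → Ȟ^1 ≅ Z
degree 2: 12−4−8 = 0 → Ȟ^2 ≅ 0

Ȟ^0 ≅ Z, Ȟ^1 ≅ Z and Ȟ^2 ≅ 0


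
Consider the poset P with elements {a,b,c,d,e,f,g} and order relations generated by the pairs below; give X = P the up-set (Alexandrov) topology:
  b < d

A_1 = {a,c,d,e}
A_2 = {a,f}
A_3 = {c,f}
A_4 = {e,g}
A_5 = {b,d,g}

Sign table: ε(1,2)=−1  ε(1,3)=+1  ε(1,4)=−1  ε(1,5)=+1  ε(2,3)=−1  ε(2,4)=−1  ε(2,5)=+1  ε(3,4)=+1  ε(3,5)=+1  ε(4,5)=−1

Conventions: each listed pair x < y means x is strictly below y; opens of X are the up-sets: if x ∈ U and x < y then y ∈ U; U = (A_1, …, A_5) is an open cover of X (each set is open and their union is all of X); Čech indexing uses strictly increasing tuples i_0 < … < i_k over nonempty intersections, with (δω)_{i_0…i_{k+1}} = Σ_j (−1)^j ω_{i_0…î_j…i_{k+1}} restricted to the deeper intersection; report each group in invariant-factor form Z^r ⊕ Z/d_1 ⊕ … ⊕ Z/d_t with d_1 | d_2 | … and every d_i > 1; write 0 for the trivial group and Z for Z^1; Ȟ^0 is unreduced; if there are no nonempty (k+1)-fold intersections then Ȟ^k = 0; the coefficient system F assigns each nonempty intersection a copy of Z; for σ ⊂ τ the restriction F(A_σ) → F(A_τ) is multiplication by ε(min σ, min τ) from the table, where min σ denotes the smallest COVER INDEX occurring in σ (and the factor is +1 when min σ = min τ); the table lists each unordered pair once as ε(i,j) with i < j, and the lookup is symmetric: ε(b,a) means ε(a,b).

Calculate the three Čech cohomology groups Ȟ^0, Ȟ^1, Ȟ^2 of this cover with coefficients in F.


nerve simplices:
  A12={a} A13={c} A14={e} A15={d} A23={f} A45={g}
C dims 5,6; δ0: rk 4, SNF 1^4
degree 0: 5−4−0 = 1 → Ȟ^0 ≅ Z
degree 1: 6−0−4 = 2 → Ȟ^1 ≅ Z^2
degree 2: 0−0−0 = 0 → Ȟ^2 ≅ 0

Ȟ^0 = Z, Ȟ^1 = Z^2, Ȟ^2 = 0


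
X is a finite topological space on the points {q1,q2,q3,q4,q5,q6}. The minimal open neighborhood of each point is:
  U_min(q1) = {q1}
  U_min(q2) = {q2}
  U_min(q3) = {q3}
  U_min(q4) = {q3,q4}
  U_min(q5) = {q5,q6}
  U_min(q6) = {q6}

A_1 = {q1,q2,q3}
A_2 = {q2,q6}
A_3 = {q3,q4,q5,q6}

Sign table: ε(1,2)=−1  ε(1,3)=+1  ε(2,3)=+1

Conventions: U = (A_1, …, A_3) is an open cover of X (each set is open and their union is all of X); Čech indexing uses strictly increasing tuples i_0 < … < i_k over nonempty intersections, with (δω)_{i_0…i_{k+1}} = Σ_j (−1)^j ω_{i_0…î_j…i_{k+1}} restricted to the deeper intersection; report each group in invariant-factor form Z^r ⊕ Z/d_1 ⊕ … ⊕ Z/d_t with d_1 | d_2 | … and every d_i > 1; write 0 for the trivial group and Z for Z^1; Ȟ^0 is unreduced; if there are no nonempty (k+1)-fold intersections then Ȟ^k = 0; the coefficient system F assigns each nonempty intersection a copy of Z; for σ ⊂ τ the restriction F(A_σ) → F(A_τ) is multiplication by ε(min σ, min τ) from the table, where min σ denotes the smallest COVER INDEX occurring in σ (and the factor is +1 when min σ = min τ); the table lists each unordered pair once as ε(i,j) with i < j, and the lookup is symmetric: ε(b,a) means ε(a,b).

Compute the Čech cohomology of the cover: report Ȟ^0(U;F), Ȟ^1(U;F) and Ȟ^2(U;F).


Ȟ^0 ≅ 0; Ȟ^1 ≅ Z/2; Ȟ^2 ≅ 0

nonempty intersections:
  A12={q2} A13={q3} A23={q6}
C dims 3,3; δ0: rk 3, SNF 1^2·2
Ȟ^0: (3−3)−0=0 ⇒ 0
Ȟ^1: (3−0)−3=0 plus torsion [2] ⇒ Z/2
Ȟ^2: (0−0)−0=0 ⇒ 0


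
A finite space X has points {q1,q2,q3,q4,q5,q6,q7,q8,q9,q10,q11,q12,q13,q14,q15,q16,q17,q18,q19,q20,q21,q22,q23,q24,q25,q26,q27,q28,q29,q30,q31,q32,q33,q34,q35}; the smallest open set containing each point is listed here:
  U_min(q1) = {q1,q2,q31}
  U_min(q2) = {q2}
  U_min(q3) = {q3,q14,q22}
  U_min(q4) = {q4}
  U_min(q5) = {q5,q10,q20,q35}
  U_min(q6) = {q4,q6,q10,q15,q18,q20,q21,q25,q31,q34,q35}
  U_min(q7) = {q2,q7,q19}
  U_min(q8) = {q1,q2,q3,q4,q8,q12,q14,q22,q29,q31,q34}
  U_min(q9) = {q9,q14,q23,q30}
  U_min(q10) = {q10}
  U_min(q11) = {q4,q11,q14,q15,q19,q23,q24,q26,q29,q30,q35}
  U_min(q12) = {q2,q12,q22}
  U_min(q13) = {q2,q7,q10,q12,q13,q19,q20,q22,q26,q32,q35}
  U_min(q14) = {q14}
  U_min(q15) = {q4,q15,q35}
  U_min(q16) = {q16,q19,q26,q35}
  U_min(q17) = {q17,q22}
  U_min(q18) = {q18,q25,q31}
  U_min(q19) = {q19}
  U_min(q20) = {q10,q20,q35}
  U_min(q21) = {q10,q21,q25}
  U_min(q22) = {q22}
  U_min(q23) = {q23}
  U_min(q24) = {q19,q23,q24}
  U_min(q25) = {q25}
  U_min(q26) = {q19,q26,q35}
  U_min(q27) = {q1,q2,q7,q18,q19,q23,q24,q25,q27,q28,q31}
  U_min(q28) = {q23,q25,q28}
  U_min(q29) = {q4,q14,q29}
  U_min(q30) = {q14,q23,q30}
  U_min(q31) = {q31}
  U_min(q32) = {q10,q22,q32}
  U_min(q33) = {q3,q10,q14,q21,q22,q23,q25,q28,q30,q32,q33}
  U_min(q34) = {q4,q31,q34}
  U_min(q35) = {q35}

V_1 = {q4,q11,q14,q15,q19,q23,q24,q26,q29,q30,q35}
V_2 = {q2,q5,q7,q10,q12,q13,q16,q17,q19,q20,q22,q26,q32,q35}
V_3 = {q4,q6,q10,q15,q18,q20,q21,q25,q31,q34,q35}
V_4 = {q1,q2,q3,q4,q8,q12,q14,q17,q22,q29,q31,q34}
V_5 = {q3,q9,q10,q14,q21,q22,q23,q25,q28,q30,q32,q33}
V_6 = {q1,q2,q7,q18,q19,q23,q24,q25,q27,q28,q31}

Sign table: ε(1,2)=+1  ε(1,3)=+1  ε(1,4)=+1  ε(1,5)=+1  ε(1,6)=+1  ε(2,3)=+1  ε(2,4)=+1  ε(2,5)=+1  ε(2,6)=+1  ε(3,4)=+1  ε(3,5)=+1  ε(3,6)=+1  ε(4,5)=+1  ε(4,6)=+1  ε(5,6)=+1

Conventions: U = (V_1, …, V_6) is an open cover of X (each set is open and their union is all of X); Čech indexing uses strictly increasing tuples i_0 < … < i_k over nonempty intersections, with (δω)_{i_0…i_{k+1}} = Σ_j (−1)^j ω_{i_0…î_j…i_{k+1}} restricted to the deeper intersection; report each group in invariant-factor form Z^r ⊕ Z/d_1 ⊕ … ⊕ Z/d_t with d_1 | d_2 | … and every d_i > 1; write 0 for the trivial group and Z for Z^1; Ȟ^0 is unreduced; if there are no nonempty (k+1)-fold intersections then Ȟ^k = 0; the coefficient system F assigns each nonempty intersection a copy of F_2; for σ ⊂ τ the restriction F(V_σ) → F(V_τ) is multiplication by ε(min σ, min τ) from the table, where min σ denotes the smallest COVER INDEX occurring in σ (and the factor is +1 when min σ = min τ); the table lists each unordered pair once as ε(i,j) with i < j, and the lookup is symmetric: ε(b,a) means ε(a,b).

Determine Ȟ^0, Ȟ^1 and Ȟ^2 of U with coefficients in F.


Ȟ^0 ≅ Z/2; Ȟ^1 ≅ Z/2; Ȟ^2 ≅ Z/2

nerve simplices:
  V12={q19,q26,q35} V13={q4,q15,q35} V14={q4,q14,q29} V15={q14,q23,q30} V16={q19,q23,q24} V23={q10,q20,q35} V24={q2,q12,q17,q22} V25={q10,q22,q32} V26={q2,q7,q19} V34={q4,q31,q34} V35={q10,q21,q25} V36={q18,q25,q31} V45={q3,q14,q22} V46={q1,q2,q31} V56={q23,q25,q28}
  V123={q35} V126={q19} V134={q4} V145={q14} V156={q23} V235={q10} V245={q22} V246={q2} V346={q31} V356={q25}
C dims 6,15,10; δ0: rk_F2 5; δ1: rk_F2 9
degree 0: 6−5−0 = 1 → Ȟ^0 ≅ Z/2
degree 1: 15−9−5 = 1 → Ȟ^1 ≅ Z/2
degree 2: 10−0−9 = 1 → Ȟ^2 ≅ Z/2


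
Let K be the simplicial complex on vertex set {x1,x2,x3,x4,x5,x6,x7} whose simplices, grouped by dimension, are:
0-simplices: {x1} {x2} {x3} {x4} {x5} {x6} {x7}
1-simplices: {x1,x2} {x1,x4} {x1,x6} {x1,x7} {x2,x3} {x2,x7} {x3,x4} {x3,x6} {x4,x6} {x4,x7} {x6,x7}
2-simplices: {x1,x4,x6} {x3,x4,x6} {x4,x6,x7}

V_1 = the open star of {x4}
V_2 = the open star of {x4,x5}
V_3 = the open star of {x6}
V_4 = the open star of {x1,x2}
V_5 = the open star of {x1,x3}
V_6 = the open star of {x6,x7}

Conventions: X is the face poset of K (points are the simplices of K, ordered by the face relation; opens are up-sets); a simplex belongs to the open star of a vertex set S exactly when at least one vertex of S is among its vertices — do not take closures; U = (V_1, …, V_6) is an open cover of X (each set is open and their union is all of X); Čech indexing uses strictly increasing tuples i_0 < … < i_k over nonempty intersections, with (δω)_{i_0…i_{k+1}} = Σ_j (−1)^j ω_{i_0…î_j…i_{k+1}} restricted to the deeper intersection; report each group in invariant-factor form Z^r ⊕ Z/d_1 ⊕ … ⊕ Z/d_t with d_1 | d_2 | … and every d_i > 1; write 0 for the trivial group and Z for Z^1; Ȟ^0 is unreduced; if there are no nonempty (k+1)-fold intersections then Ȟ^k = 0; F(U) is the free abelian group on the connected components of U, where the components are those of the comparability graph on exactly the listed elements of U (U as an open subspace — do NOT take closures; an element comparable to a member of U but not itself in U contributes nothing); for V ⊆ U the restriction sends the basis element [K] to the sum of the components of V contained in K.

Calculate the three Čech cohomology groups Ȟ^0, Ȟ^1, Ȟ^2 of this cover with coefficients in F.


Ȟ^0 ≅ Z^2,  Ȟ^1 ≅ Z^3,  Ȟ^2 ≅ 0

nonempty overlaps:
  V1={{x4},{x1,x4},{x3,x4},{x4,x6},{x4,x7},{x1,x4,x6},{x3,x4,x6},{x4,x6,x7}} V2={{x4},{x5},{x1,x4},{x3,x4},{x4,x6},{x4,x7},{x1,x4,x6},{x3,x4,x6},{x4,x6,x7}} V3={{x6},{x1,x6},{x3,x6},{x4,x6},{x6,x7},{x1,x4,x6},{x3,x4,x6},{x4,x6,x7}} V4={{x1},{x2},{x1,x2},{x1,x4},{x1,x6},{x1,x7},{x2,x3},{x2,x7},{x1,x4,x6}} V5={{x1},{x3},{x1,x2},{x1,x4},{x1,x6},{x1,x7},{x2,x3},{x3,x4},{x3,x6},{x1,x4,x6},{x3,x4,x6}} V6={{x6},{x7},{x1,x6},{x1,x7},{x2,x7},{x3,x6},{x4,x6},{x4,x7},{x6,x7},{x1,x4,x6},{x3,x4,x6},{x4,x6,x7}}
  V12={{x4},{x1,x4},{x3,x4},{x4,x6},{x4,x7},{x1,x4,x6},{x3,x4,x6},{x4,x6,x7}} V13={{x4,x6},{x1,x4,x6},{x3,x4,x6},{x4,x6,x7}} V14={{x1,x4},{x1,x4,x6}} V15={{x1,x4},{x3,x4},{x1,x4,x6},{x3,x4,x6}} V16={{x4,x6},{x4,x7},{x1,x4,x6},{x3,x4,x6},{x4,x6,x7}} V23={{x4,x6},{x1,x4,x6},{x3,x4,x6},{x4,x6,x7}} V24={{x1,x4},{x1,x4,x6}} V25={{x1,x4},{x3,x4},{x1,x4,x6},{x3,x4,x6}} V26={{x4,x6},{x4,x7},{x1,x4,x6},{x3,x4,x6},{x4,x6,x7}} V34={{x1,x6},{x1,x4,x6}} V35={{x1,x6},{x3,x6},{x1,x4,x6},{x3,x4,x6}} V36={{x6},{x1,x6},{x3,x6},{x4,x6},{x6,x7},{x1,x4,x6},{x3,x4,x6},{x4,x6,x7}} V45={{x1},{x1,x2},{x1,x4},{x1,x6},{x1,x7},{x2,x3},{x1,x4,x6}} V46={{x1,x6},{x1,x7},{x2,x7},{x1,x4,x6}} V56={{x1,x6},{x1,x7},{x3,x6},{x1,x4,x6},{x3,x4,x6}}
  V123={{x4,x6},{x1,x4,x6},{x3,x4,x6},{x4,x6,x7}} V124={{x1,x4},{x1,x4,x6}} V125={{x1,x4},{x3,x4},{x1,x4,x6},{x3,x4,x6}} V126={{x4,x6},{x4,x7},{x1,x4,x6},{x3,x4,x6},{x4,x6,x7}} V134={{x1,x4,x6}} V135={{x1,x4,x6},{x3,x4,x6}} V136={{x4,x6},{x1,x4,x6},{x3,x4,x6},{x4,x6,x7}} V145={{x1,x4},{x1,x4,x6}} V146={{x1,x4,x6}} V156={{x1,x4,x6},{x3,x4,x6}} V234={{x1,x4,x6}} V235={{x1,x4,x6},{x3,x4,x6}} V236={{x4,x6},{x1,x4,x6},{x3,x4,x6},{x4,x6,x7}} V245={{x1,x4},{x1,x4,x6}} V246={{x1,x4,x6}} V256={{x1,x4,x6},{x3,x4,x6}} V345={{x1,x6},{x1,x4,x6}} V346={{x1,x6},{x1,x4,x6}} V356={{x1,x6},{x3,x6},{x1,x4,x6},{x3,x4,x6}} V456={{x1,x6},{x1,x7},{x1,x4,x6}}
  V1234={{x1,x4,x6}} V1235={{x1,x4,x6},{x3,x4,x6}} V1236={{x4,x6},{x1,x4,x6},{x3,x4,x6},{x4,x6,x7}} V1245={{x1,x4},{x1,x4,x6}} V1246={{x1,x4,x6}} V1256={{x1,x4,x6},{x3,x4,x6}} V1345={{x1,x4,x6}} V1346={{x1,x4,x6}} V1356={{x1,x4,x6},{x3,x4,x6}} V1456={{x1,x4,x6}} V2345={{x1,x4,x6}} V2346={{x1,x4,x6}} V2356={{x1,x4,x6},{x3,x4,x6}} V2456={{x1,x4,x6}} V3456={{x1,x6},{x1,x4,x6}}
  V12345={{x1,x4,x6}} V12346={{x1,x4,x6}} V12356={{x1,x4,x6},{x3,x4,x6}} V12456={{x1,x4,x6}} V13456={{x1,x4,x6}} V23456={{x1,x4,x6}}
  V123456={{x1,x4,x6}}
components per intersection:
  V1: {{x4},{x1,x4},{x3,x4},{x4,x6},{x4,x7},{x1,x4,x6},{x3,x4,x6},{x4,x6,x7}}
  V2: {{x4},{x1,x4},{x3,x4},{x4,x6},{x4,x7},{x1,x4,x6},{x3,x4,x6},{x4,x6,x7}} {{x5}}
  V3: {{x6},{x1,x6},{x3,x6},{x4,x6},{x6,x7},{x1,x4,x6},{x3,x4,x6},{x4,x6,x7}}
  V4: {{x1},{x2},{x1,x2},{x1,x4},{x1,x6},{x1,x7},{x2,x3},{x2,x7},{x1,x4,x6}}
  V5: {{x1},{x1,x2},{x1,x4},{x1,x6},{x1,x7},{x1,x4,x6}} {{x3},{x2,x3},{x3,x4},{x3,x6},{x3,x4,x6}}
  V6: {{x6},{x7},{x1,x6},{x1,x7},{x2,x7},{x3,x6},{x4,x6},{x4,x7},{x6,x7},{x1,x4,x6},{x3,x4,x6},{x4,x6,x7}}
  V12: {{x4},{x1,x4},{x3,x4},{x4,x6},{x4,x7},{x1,x4,x6},{x3,x4,x6},{x4,x6,x7}}
  V13: {{x4,x6},{x1,x4,x6},{x3,x4,x6},{x4,x6,x7}}
  V14: {{x1,x4},{x1,x4,x6}}
  V15: {{x1,x4},{x1,x4,x6}} {{x3,x4},{x3,x4,x6}}
  V16: {{x4,x6},{x4,x7},{x1,x4,x6},{x3,x4,x6},{x4,x6,x7}}
  V23: {{x4,x6},{x1,x4,x6},{x3,x4,x6},{x4,x6,x7}}
  V24: {{x1,x4},{x1,x4,x6}}
  V25: {{x1,x4},{x1,x4,x6}} {{x3,x4},{x3,x4,x6}}
  V26: {{x4,x6},{x4,x7},{x1,x4,x6},{x3,x4,x6},{x4,x6,x7}}
  V34: {{x1,x6},{x1,x4,x6}}
  V35: {{x1,x6},{x1,x4,x6}} {{x3,x6},{x3,x4,x6}}
  V36: {{x6},{x1,x6},{x3,x6},{x4,x6},{x6,x7},{x1,x4,x6},{x3,x4,x6},{x4,x6,x7}}
  V45: {{x1},{x1,x2},{x1,x4},{x1,x6},{x1,x7},{x1,x4,x6}} {{x2,x3}}
  V46: {{x1,x6},{x1,x4,x6}} {{x1,x7}} {{x2,x7}}
  V56: {{x1,x6},{x1,x4,x6}} {{x1,x7}} {{x3,x6},{x3,x4,x6}}
  V123: {{x4,x6},{x1,x4,x6},{x3,x4,x6},{x4,x6,x7}}
  V124: {{x1,x4},{x1,x4,x6}}
  V125: {{x1,x4},{x1,x4,x6}} {{x3,x4},{x3,x4,x6}}
  V126: {{x4,x6},{x4,x7},{x1,x4,x6},{x3,x4,x6},{x4,x6,x7}}
  V134: {{x1,x4,x6}}
  V135: {{x1,x4,x6}} {{x3,x4,x6}}
  V136: {{x4,x6},{x1,x4,x6},{x3,x4,x6},{x4,x6,x7}}
  V145: {{x1,x4},{x1,x4,x6}}
  V146: {{x1,x4,x6}}
  V156: {{x1,x4,x6}} {{x3,x4,x6}}
  V234: {{x1,x4,x6}}
  V235: {{x1,x4,x6}} {{x3,x4,x6}}
  V236: {{x4,x6},{x1,x4,x6},{x3,x4,x6},{x4,x6,x7}}
  V245: {{x1,x4},{x1,x4,x6}}
  V246: {{x1,x4,x6}}
  V256: {{x1,x4,x6}} {{x3,x4,x6}}
  V345: {{x1,x6},{x1,x4,x6}}
  V346: {{x1,x6},{x1,x4,x6}}
  V356: {{x1,x6},{x1,x4,x6}} {{x3,x6},{x3,x4,x6}}
  V456: {{x1,x6},{x1,x4,x6}} {{x1,x7}}
  V1234: {{x1,x4,x6}}
  V1235: {{x1,x4,x6}} {{x3,x4,x6}}
  V1236: {{x4,x6},{x1,x4,x6},{x3,x4,x6},{x4,x6,x7}}
  V1245: {{x1,x4},{x1,x4,x6}}
  V1246: {{x1,x4,x6}}
  V1256: {{x1,x4,x6}} {{x3,x4,x6}}
  V1345: {{x1,x4,x6}}
  V1346: {{x1,x4,x6}}
  V1356: {{x1,x4,x6}} {{x3,x4,x6}}
  V1456: {{x1,x4,x6}}
  V2345: {{x1,x4,x6}}
  V2346: {{x1,x4,x6}}
  V2356: {{x1,x4,x6}} {{x3,x4,x6}}
  V2456: {{x1,x4,x6}}
  V3456: {{x1,x6},{x1,x4,x6}}
  V12345: {{x1,x4,x6}}
  V12346: {{x1,x4,x6}}
  V12356: {{x1,x4,x6}} {{x3,x4,x6}}
  V12456: {{x1,x4,x6}}
  V13456: {{x1,x4,x6}}
  V23456: {{x1,x4,x6}}
  V123456: {{x1,x4,x6}}
C dims 8,23,27,19; δ0: rk 6, SNF 1^6; δ1: rk 14, SNF 1^14; δ2: rk 13, SNF 1^13
degree 0: 8−6−0 = 2 → Ȟ^0 ≅ Z^2
degree 1: 23−14−6 = 3 → Ȟ^1 ≅ Z^3
degree 2: 27−13−14 = 0 → Ȟ^2 ≅ 0
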